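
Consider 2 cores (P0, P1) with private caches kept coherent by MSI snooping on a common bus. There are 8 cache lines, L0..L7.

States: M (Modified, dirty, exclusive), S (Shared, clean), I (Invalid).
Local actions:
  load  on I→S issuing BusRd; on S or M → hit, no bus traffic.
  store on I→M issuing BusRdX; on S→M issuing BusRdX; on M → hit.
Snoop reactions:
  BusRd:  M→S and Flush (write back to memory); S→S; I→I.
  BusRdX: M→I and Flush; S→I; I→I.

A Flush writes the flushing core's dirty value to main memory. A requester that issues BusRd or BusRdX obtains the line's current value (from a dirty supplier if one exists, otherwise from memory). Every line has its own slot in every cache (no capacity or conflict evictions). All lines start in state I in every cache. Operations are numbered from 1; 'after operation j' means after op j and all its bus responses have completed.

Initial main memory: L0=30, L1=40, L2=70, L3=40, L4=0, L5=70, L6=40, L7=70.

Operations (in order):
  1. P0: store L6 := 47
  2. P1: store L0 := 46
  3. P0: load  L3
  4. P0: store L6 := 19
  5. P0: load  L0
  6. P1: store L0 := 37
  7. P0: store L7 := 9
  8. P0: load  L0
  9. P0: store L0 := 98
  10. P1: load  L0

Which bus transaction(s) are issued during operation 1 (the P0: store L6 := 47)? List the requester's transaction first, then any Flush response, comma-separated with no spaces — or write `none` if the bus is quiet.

bus = BusRdX

[1] P0: store L6 := 47 | P0:M(47), P1:I | bus: BusRdX
[2] P1: store L0 := 46 | P0:I, P1:M(46) | bus: BusRdX
[3] P0: load  L3 | P0:S(40), P1:I | bus: BusRd
[4] P0: store L6 := 19 | P0:M(19), P1:I | bus: none
[5] P0: load  L0 | P0:S(46), P1:S(46) | bus: BusRd,Flush
[6] P1: store L0 := 37 | P0:I, P1:M(37) | bus: BusRdX
[7] P0: store L7 := 9 | P0:M(9), P1:I | bus: BusRdX
[8] P0: load  L0 | P0:S(37), P1:S(37) | bus: BusRd,Flush
[9] P0: store L0 := 98 | P0:M(98), P1:I | bus: BusRdX
[10] P1: load  L0 | P0:S(98), P1:S(98) | bus: BusRd,Flush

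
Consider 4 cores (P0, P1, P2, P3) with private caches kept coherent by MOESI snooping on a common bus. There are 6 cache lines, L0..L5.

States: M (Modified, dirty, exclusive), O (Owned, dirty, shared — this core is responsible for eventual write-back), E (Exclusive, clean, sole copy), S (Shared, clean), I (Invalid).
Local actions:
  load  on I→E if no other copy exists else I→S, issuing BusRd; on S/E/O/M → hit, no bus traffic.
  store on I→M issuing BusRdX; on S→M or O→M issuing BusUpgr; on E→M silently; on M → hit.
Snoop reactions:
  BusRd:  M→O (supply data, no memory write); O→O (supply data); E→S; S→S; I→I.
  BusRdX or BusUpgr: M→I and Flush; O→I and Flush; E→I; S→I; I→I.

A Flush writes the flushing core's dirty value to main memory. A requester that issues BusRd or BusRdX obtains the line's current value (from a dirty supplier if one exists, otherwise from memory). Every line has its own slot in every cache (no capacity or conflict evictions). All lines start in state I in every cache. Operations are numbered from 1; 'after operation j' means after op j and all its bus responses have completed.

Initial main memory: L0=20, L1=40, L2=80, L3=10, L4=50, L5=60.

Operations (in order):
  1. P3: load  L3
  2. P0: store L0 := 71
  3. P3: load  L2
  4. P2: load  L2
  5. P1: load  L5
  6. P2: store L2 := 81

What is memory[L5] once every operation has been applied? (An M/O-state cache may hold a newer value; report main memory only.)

1. P3: load  L3  bus=[BusRd]  L3: P0=I P1=I P2=I P3=E  mem[L3]=10
2. P0: store L0 := 71  bus=[BusRdX]  L0: P0=M P1=I P2=I P3=I  mem[L0]=20
3. P3: load  L2  bus=[BusRd]  L2: P0=I P1=I P2=I P3=E  mem[L2]=80
4. P2: load  L2  bus=[BusRd]  L2: P0=I P1=I P2=S P3=S  mem[L2]=80
5. P1: load  L5  bus=[BusRd]  L5: P0=I P1=E P2=I P3=I  mem[L5]=60
6. P2: store L2 := 81  bus=[BusUpgr]  L2: P0=I P1=I P2=M P3=I  mem[L2]=80

memory[L5] = 60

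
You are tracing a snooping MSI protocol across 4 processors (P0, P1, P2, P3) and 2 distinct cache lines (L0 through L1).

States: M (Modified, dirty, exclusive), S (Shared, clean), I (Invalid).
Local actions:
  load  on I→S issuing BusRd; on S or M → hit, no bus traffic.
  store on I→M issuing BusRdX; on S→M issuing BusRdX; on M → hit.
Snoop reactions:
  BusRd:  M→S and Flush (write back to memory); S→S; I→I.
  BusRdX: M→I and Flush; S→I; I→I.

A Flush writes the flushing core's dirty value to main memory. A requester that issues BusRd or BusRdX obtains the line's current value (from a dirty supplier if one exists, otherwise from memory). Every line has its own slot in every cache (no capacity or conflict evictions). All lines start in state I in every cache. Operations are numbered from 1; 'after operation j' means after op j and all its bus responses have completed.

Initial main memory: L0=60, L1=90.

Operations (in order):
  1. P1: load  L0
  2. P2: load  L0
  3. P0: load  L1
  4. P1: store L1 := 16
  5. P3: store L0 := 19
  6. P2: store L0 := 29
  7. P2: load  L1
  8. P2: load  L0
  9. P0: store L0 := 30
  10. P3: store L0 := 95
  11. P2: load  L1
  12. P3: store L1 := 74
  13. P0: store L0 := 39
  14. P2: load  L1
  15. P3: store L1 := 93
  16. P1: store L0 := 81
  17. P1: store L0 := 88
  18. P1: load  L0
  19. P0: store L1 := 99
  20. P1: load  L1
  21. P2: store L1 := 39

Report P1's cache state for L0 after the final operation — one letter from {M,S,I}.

  op1 P1: load  L0 → I/S/I/I on L0; bus BusRd; mem=60
  op2 P2: load  L0 → I/S/S/I on L0; bus BusRd; mem=60
  op3 P0: load  L1 → S/I/I/I on L1; bus BusRd; mem=90
  op4 P1: store L1 := 16 → I/M/I/I on L1; bus BusRdX; mem=90
  op5 P3: store L0 := 19 → I/I/I/M on L0; bus BusRdX; mem=60
  op6 P2: store L0 := 29 → I/I/M/I on L0; bus BusRdX Flush; mem=19
  op7 P2: load  L1 → I/S/S/I on L1; bus BusRd Flush; mem=16
  op8 P2: load  L0 → I/I/M/I on L0; bus (none); mem=19
  op9 P0: store L0 := 30 → M/I/I/I on L0; bus BusRdX Flush; mem=29
  op10 P3: store L0 := 95 → I/I/I/M on L0; bus BusRdX Flush; mem=30
  op11 P2: load  L1 → I/S/S/I on L1; bus (none); mem=16
  op12 P3: store L1 := 74 → I/I/I/M on L1; bus BusRdX; mem=16
  op13 P0: store L0 := 39 → M/I/I/I on L0; bus BusRdX Flush; mem=95
  op14 P2: load  L1 → I/I/S/S on L1; bus BusRd Flush; mem=74
  op15 P3: store L1 := 93 → I/I/I/M on L1; bus BusRdX; mem=74
  op16 P1: store L0 := 81 → I/M/I/I on L0; bus BusRdX Flush; mem=39
  op17 P1: store L0 := 88 → I/M/I/I on L0; bus (none); mem=39
  op18 P1: load  L0 → I/M/I/I on L0; bus (none); mem=39
  op19 P0: store L1 := 99 → M/I/I/I on L1; bus BusRdX Flush; mem=93
  op20 P1: load  L1 → S/S/I/I on L1; bus BusRd Flush; mem=99
  op21 P2: store L1 := 39 → I/I/M/I on L1; bus BusRdX; mem=99

state = M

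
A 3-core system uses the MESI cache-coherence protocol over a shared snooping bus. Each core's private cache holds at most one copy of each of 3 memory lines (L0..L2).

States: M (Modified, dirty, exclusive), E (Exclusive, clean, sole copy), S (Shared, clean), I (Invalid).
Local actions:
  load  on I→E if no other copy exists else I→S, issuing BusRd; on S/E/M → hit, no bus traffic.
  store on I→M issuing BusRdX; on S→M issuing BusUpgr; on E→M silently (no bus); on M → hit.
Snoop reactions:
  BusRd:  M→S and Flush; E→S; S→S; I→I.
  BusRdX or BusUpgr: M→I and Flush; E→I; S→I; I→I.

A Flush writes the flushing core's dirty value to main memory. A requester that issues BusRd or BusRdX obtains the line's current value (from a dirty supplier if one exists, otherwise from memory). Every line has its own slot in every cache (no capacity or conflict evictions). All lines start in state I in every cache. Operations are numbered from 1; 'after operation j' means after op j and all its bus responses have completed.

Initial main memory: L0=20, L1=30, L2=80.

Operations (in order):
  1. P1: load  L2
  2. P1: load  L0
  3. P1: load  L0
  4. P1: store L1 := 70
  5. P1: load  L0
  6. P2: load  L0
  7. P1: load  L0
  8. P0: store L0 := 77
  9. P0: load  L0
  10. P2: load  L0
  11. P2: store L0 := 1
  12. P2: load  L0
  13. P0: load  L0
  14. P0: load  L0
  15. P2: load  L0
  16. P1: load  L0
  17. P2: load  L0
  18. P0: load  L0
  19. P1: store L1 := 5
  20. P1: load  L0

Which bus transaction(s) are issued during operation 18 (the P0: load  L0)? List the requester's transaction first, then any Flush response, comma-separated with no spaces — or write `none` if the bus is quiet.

[1] P1: load  L2 | P0:I, P1:E(80), P2:I | bus: BusRd
[2] P1: load  L0 | P0:I, P1:E(20), P2:I | bus: BusRd
[3] P1: load  L0 | P0:I, P1:E(20), P2:I | bus: none
[4] P1: store L1 := 70 | P0:I, P1:M(70), P2:I | bus: BusRdX
[5] P1: load  L0 | P0:I, P1:E(20), P2:I | bus: none
[6] P2: load  L0 | P0:I, P1:S(20), P2:S(20) | bus: BusRd
[7] P1: load  L0 | P0:I, P1:S(20), P2:S(20) | bus: none
[8] P0: store L0 := 77 | P0:M(77), P1:I, P2:I | bus: BusRdX
[9] P0: load  L0 | P0:M(77), P1:I, P2:I | bus: none
[10] P2: load  L0 | P0:S(77), P1:I, P2:S(77) | bus: BusRd,Flush
[11] P2: store L0 := 1 | P0:I, P1:I, P2:M(1) | bus: BusUpgr
[12] P2: load  L0 | P0:I, P1:I, P2:M(1) | bus: none
[13] P0: load  L0 | P0:S(1), P1:I, P2:S(1) | bus: BusRd,Flush
[14] P0: load  L0 | P0:S(1), P1:I, P2:S(1) | bus: none
[15] P2: load  L0 | P0:S(1), P1:I, P2:S(1) | bus: none
[16] P1: load  L0 | P0:S(1), P1:S(1), P2:S(1) | bus: BusRd
[17] P2: load  L0 | P0:S(1), P1:S(1), P2:S(1) | bus: none
[18] P0: load  L0 | P0:S(1), P1:S(1), P2:S(1) | bus: none
[19] P1: store L1 := 5 | P0:I, P1:M(5), P2:I | bus: none
[20] P1: load  L0 | P0:S(1), P1:S(1), P2:S(1) | bus: none

bus = none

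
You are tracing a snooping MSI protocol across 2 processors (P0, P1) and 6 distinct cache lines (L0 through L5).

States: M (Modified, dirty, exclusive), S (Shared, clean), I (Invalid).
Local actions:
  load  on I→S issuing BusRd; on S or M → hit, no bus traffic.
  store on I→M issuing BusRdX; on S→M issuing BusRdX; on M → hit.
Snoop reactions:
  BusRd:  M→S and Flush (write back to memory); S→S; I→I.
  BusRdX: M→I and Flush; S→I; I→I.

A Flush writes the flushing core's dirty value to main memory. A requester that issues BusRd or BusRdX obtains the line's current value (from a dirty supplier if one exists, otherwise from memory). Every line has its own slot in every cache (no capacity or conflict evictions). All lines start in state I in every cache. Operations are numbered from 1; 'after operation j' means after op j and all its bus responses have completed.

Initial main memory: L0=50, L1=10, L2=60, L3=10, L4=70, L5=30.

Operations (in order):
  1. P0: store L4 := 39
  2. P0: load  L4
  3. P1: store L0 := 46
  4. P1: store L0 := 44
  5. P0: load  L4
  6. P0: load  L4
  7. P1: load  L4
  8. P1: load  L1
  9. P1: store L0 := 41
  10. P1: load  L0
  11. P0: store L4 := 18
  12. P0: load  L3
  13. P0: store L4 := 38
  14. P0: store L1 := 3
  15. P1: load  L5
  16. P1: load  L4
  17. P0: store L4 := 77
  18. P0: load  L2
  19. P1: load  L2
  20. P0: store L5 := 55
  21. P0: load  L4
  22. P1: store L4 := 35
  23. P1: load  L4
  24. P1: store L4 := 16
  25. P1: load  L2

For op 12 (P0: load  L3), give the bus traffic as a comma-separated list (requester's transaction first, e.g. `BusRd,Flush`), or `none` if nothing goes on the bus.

  op1 P0: store L4 := 39 → M/I on L4; bus BusRdX; mem=70
  op2 P0: load  L4 → M/I on L4; bus (none); mem=70
  op3 P1: store L0 := 46 → I/M on L0; bus BusRdX; mem=50
  op4 P1: store L0 := 44 → I/M on L0; bus (none); mem=50
  op5 P0: load  L4 → M/I on L4; bus (none); mem=70
  op6 P0: load  L4 → M/I on L4; bus (none); mem=70
  op7 P1: load  L4 → S/S on L4; bus BusRd Flush; mem=39
  op8 P1: load  L1 → I/S on L1; bus BusRd; mem=10
  op9 P1: store L0 := 41 → I/M on L0; bus (none); mem=50
  op10 P1: load  L0 → I/M on L0; bus (none); mem=50
  op11 P0: store L4 := 18 → M/I on L4; bus BusRdX; mem=39
  op12 P0: load  L3 → S/I on L3; bus BusRd; mem=10
  op13 P0: store L4 := 38 → M/I on L4; bus (none); mem=39
  op14 P0: store L1 := 3 → M/I on L1; bus BusRdX; mem=10
  op15 P1: load  L5 → I/S on L5; bus BusRd; mem=30
  op16 P1: load  L4 → S/S on L4; bus BusRd Flush; mem=38
  op17 P0: store L4 := 77 → M/I on L4; bus BusRdX; mem=38
  op18 P0: load  L2 → S/I on L2; bus BusRd; mem=60
  op19 P1: load  L2 → S/S on L2; bus BusRd; mem=60
  op20 P0: store L5 := 55 → M/I on L5; bus BusRdX; mem=30
  op21 P0: load  L4 → M/I on L4; bus (none); mem=38
  op22 P1: store L4 := 35 → I/M on L4; bus BusRdX Flush; mem=77
  op23 P1: load  L4 → I/M on L4; bus (none); mem=77
  op24 P1: store L4 := 16 → I/M on L4; bus (none); mem=77
  op25 P1: load  L2 → S/S on L2; bus (none); mem=60

bus = BusRd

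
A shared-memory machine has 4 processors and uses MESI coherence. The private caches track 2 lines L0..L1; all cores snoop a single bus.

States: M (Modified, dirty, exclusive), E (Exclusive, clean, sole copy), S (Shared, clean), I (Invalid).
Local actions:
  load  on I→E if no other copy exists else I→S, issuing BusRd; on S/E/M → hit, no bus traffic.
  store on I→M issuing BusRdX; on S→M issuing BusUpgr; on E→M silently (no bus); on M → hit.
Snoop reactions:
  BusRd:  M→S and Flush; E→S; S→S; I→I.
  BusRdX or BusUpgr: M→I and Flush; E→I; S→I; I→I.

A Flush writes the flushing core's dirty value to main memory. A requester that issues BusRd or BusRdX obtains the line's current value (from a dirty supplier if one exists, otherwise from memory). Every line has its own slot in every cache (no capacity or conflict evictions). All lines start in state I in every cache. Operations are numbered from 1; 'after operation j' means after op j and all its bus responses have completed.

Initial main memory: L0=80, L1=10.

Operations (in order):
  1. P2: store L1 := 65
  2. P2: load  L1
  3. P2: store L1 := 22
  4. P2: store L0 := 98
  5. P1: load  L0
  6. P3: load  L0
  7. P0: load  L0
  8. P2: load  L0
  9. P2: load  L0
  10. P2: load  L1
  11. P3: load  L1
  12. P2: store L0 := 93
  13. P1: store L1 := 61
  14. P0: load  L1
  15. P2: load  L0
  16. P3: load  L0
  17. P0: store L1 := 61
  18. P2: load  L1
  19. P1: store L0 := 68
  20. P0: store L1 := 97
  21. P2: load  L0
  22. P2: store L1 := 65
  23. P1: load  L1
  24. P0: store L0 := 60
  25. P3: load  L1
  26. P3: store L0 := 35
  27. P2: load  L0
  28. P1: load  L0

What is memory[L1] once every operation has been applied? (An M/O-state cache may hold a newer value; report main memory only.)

memory[L1] = 65

  op1 P2: store L1 := 65 → I/I/M/I on L1; bus BusRdX; mem=10
  op2 P2: load  L1 → I/I/M/I on L1; bus (none); mem=10
  op3 P2: store L1 := 22 → I/I/M/I on L1; bus (none); mem=10
  op4 P2: store L0 := 98 → I/I/M/I on L0; bus BusRdX; mem=80
  op5 P1: load  L0 → I/S/S/I on L0; bus BusRd Flush; mem=98
  op6 P3: load  L0 → I/S/S/S on L0; bus BusRd; mem=98
  op7 P0: load  L0 → S/S/S/S on L0; bus BusRd; mem=98
  op8 P2: load  L0 → S/S/S/S on L0; bus (none); mem=98
  op9 P2: load  L0 → S/S/S/S on L0; bus (none); mem=98
  op10 P2: load  L1 → I/I/M/I on L1; bus (none); mem=10
  op11 P3: load  L1 → I/I/S/S on L1; bus BusRd Flush; mem=22
  op12 P2: store L0 := 93 → I/I/M/I on L0; bus BusUpgr; mem=98
  op13 P1: store L1 := 61 → I/M/I/I on L1; bus BusRdX; mem=22
  op14 P0: load  L1 → S/S/I/I on L1; bus BusRd Flush; mem=61
  op15 P2: load  L0 → I/I/M/I on L0; bus (none); mem=98
  op16 P3: load  L0 → I/I/S/S on L0; bus BusRd Flush; mem=93
  op17 P0: store L1 := 61 → M/I/I/I on L1; bus BusUpgr; mem=61
  op18 P2: load  L1 → S/I/S/I on L1; bus BusRd Flush; mem=61
  op19 P1: store L0 := 68 → I/M/I/I on L0; bus BusRdX; mem=93
  op20 P0: store L1 := 97 → M/I/I/I on L1; bus BusUpgr; mem=61
  op21 P2: load  L0 → I/S/S/I on L0; bus BusRd Flush; mem=68
  op22 P2: store L1 := 65 → I/I/M/I on L1; bus BusRdX Flush; mem=97
  op23 P1: load  L1 → I/S/S/I on L1; bus BusRd Flush; mem=65
  op24 P0: store L0 := 60 → M/I/I/I on L0; bus BusRdX; mem=68
  op25 P3: load  L1 → I/S/S/S on L1; bus BusRd; mem=65
  op26 P3: store L0 := 35 → I/I/I/M on L0; bus BusRdX Flush; mem=60
  op27 P2: load  L0 → I/I/S/S on L0; bus BusRd Flush; mem=35
  op28 P1: load  L0 → I/S/S/S on L0; bus BusRd; mem=35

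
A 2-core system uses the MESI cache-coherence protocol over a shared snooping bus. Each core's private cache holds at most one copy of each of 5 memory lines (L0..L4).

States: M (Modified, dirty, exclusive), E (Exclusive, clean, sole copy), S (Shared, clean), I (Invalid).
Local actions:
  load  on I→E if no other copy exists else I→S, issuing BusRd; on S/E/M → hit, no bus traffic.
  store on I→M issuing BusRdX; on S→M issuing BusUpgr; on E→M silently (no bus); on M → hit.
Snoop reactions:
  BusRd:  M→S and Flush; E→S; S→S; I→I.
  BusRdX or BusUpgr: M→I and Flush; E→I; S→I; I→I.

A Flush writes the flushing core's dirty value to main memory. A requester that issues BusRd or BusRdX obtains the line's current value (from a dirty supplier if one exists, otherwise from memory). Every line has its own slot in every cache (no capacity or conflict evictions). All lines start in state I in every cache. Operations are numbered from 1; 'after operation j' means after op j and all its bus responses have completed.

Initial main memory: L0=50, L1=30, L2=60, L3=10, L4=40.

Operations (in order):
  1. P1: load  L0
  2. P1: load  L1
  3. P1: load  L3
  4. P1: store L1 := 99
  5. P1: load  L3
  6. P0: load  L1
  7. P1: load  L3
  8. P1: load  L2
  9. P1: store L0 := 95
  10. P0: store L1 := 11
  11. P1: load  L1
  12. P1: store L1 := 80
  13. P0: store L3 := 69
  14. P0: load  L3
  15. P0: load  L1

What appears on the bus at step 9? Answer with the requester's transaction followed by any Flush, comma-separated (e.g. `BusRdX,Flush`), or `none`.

  op1 P1: load  L0 → I/E on L0; bus BusRd; mem=50
  op2 P1: load  L1 → I/E on L1; bus BusRd; mem=30
  op3 P1: load  L3 → I/E on L3; bus BusRd; mem=10
  op4 P1: store L1 := 99 → I/M on L1; bus (none); mem=30
  op5 P1: load  L3 → I/E on L3; bus (none); mem=10
  op6 P0: load  L1 → S/S on L1; bus BusRd Flush; mem=99
  op7 P1: load  L3 → I/E on L3; bus (none); mem=10
  op8 P1: load  L2 → I/E on L2; bus BusRd; mem=60
  op9 P1: store L0 := 95 → I/M on L0; bus (none); mem=50
  op10 P0: store L1 := 11 → M/I on L1; bus BusUpgr; mem=99
  op11 P1: load  L1 → S/S on L1; bus BusRd Flush; mem=11
  op12 P1: store L1 := 80 → I/M on L1; bus BusUpgr; mem=11
  op13 P0: store L3 := 69 → M/I on L3; bus BusRdX; mem=10
  op14 P0: load  L3 → M/I on L3; bus (none); mem=10
  op15 P0: load  L1 → S/S on L1; bus BusRd Flush; mem=80

bus = none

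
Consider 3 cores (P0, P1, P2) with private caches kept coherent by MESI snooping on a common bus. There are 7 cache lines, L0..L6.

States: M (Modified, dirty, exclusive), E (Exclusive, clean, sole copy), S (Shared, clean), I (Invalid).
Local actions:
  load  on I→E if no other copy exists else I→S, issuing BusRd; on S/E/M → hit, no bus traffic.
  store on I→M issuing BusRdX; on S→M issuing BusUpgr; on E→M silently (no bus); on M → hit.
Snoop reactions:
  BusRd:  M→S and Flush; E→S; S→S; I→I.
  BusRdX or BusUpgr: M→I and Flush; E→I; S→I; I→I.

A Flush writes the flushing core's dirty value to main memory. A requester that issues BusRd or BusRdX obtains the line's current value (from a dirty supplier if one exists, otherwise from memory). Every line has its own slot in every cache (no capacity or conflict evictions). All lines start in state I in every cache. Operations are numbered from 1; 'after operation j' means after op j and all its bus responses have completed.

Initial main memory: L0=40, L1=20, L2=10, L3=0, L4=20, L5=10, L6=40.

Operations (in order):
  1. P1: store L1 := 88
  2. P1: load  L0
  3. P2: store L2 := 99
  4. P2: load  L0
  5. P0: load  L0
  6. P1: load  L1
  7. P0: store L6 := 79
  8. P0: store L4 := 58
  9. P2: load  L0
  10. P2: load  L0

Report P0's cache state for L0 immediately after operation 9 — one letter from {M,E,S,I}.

state = S

step 1: P1: store L1 := 88  ⟶  IMI  (L1)  txn=BusRdX  M[L1]=20
step 2: P1: load  L0  ⟶  IEI  (L0)  txn=BusRd  M[L0]=40
step 3: P2: store L2 := 99  ⟶  IIM  (L2)  txn=BusRdX  M[L2]=10
step 4: P2: load  L0  ⟶  ISS  (L0)  txn=BusRd  M[L0]=40
step 5: P0: load  L0  ⟶  SSS  (L0)  txn=BusRd  M[L0]=40
step 6: P1: load  L1  ⟶  IMI  (L1)  txn=∅  M[L1]=20
step 7: P0: store L6 := 79  ⟶  MII  (L6)  txn=BusRdX  M[L6]=40
step 8: P0: store L4 := 58  ⟶  MII  (L4)  txn=BusRdX  M[L4]=20
step 9: P2: load  L0  ⟶  SSS  (L0)  txn=∅  M[L0]=40
step 10: P2: load  L0  ⟶  SSS  (L0)  txn=∅  M[L0]=40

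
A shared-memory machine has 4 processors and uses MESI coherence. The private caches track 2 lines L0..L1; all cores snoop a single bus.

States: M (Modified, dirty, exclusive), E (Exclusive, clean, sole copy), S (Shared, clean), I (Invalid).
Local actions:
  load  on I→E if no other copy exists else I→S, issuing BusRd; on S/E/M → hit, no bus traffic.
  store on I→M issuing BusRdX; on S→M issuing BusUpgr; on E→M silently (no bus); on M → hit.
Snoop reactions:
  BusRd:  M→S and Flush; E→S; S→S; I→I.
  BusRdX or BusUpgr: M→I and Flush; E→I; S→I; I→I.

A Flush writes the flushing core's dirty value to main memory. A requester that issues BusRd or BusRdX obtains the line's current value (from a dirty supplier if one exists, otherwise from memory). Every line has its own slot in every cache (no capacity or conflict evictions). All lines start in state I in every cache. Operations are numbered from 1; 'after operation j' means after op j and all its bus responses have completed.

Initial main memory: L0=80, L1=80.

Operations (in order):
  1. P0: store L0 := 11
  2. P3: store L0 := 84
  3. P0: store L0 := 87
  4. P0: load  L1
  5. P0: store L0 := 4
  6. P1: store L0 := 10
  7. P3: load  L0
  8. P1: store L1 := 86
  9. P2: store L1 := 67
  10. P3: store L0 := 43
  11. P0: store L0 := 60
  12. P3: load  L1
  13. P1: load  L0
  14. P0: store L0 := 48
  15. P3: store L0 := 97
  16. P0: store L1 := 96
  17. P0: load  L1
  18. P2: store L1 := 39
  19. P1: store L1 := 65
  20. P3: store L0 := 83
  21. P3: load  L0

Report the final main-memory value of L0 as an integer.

memory[L0] = 48

1. P0: store L0 := 11  bus=[BusRdX]  L0: P0=M P1=I P2=I P3=I  mem[L0]=80
2. P3: store L0 := 84  bus=[BusRdX,Flush]  L0: P0=I P1=I P2=I P3=M  mem[L0]=11
3. P0: store L0 := 87  bus=[BusRdX,Flush]  L0: P0=M P1=I P2=I P3=I  mem[L0]=84
4. P0: load  L1  bus=[BusRd]  L1: P0=E P1=I P2=I P3=I  mem[L1]=80
5. P0: store L0 := 4  bus=[-]  L0: P0=M P1=I P2=I P3=I  mem[L0]=84
6. P1: store L0 := 10  bus=[BusRdX,Flush]  L0: P0=I P1=M P2=I P3=I  mem[L0]=4
7. P3: load  L0  bus=[BusRd,Flush]  L0: P0=I P1=S P2=I P3=S  mem[L0]=10
8. P1: store L1 := 86  bus=[BusRdX]  L1: P0=I P1=M P2=I P3=I  mem[L1]=80
9. P2: store L1 := 67  bus=[BusRdX,Flush]  L1: P0=I P1=I P2=M P3=I  mem[L1]=86
10. P3: store L0 := 43  bus=[BusUpgr]  L0: P0=I P1=I P2=I P3=M  mem[L0]=10
11. P0: store L0 := 60  bus=[BusRdX,Flush]  L0: P0=M P1=I P2=I P3=I  mem[L0]=43
12. P3: load  L1  bus=[BusRd,Flush]  L1: P0=I P1=I P2=S P3=S  mem[L1]=67
13. P1: load  L0  bus=[BusRd,Flush]  L0: P0=S P1=S P2=I P3=I  mem[L0]=60
14. P0: store L0 := 48  bus=[BusUpgr]  L0: P0=M P1=I P2=I P3=I  mem[L0]=60
15. P3: store L0 := 97  bus=[BusRdX,Flush]  L0: P0=I P1=I P2=I P3=M  mem[L0]=48
16. P0: store L1 := 96  bus=[BusRdX]  L1: P0=M P1=I P2=I P3=I  mem[L1]=67
17. P0: load  L1  bus=[-]  L1: P0=M P1=I P2=I P3=I  mem[L1]=67
18. P2: store L1 := 39  bus=[BusRdX,Flush]  L1: P0=I P1=I P2=M P3=I  mem[L1]=96
19. P1: store L1 := 65  bus=[BusRdX,Flush]  L1: P0=I P1=M P2=I P3=I  mem[L1]=39
20. P3: store L0 := 83  bus=[-]  L0: P0=I P1=I P2=I P3=M  mem[L0]=48
21. P3: load  L0  bus=[-]  L0: P0=I P1=I P2=I P3=M  mem[L0]=48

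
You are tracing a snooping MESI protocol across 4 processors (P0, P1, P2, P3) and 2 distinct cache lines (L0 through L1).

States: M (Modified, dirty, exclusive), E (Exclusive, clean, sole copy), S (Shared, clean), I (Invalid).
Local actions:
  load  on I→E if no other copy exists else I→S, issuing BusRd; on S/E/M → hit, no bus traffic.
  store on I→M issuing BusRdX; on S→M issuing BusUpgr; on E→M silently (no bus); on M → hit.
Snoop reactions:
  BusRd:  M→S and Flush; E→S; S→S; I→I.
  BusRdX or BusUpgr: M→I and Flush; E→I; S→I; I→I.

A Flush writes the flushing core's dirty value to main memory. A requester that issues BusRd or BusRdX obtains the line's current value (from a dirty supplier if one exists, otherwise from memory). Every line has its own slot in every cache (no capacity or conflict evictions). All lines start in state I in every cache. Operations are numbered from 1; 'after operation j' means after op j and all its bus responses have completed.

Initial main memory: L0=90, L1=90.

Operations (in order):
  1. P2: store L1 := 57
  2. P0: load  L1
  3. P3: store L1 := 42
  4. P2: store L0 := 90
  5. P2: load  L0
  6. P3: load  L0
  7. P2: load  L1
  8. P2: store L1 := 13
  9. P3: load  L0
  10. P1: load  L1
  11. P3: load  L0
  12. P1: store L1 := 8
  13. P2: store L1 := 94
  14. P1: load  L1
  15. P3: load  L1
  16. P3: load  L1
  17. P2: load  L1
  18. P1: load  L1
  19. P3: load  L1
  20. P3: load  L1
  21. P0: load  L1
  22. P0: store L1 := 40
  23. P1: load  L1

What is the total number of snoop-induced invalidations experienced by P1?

[1] P2: store L1 := 57 | P0:I, P1:I, P2:M(57), P3:I | bus: BusRdX
[2] P0: load  L1 | P0:S(57), P1:I, P2:S(57), P3:I | bus: BusRd,Flush
[3] P3: store L1 := 42 | P0:I, P1:I, P2:I, P3:M(42) | bus: BusRdX
[4] P2: store L0 := 90 | P0:I, P1:I, P2:M(90), P3:I | bus: BusRdX
[5] P2: load  L0 | P0:I, P1:I, P2:M(90), P3:I | bus: none
[6] P3: load  L0 | P0:I, P1:I, P2:S(90), P3:S(90) | bus: BusRd,Flush
[7] P2: load  L1 | P0:I, P1:I, P2:S(42), P3:S(42) | bus: BusRd,Flush
[8] P2: store L1 := 13 | P0:I, P1:I, P2:M(13), P3:I | bus: BusUpgr
[9] P3: load  L0 | P0:I, P1:I, P2:S(90), P3:S(90) | bus: none
[10] P1: load  L1 | P0:I, P1:S(13), P2:S(13), P3:I | bus: BusRd,Flush
[11] P3: load  L0 | P0:I, P1:I, P2:S(90), P3:S(90) | bus: none
[12] P1: store L1 := 8 | P0:I, P1:M(8), P2:I, P3:I | bus: BusUpgr
[13] P2: store L1 := 94 | P0:I, P1:I, P2:M(94), P3:I | bus: BusRdX,Flush
[14] P1: load  L1 | P0:I, P1:S(94), P2:S(94), P3:I | bus: BusRd,Flush
[15] P3: load  L1 | P0:I, P1:S(94), P2:S(94), P3:S(94) | bus: BusRd
[16] P3: load  L1 | P0:I, P1:S(94), P2:S(94), P3:S(94) | bus: none
[17] P2: load  L1 | P0:I, P1:S(94), P2:S(94), P3:S(94) | bus: none
[18] P1: load  L1 | P0:I, P1:S(94), P2:S(94), P3:S(94) | bus: none
[19] P3: load  L1 | P0:I, P1:S(94), P2:S(94), P3:S(94) | bus: none
[20] P3: load  L1 | P0:I, P1:S(94), P2:S(94), P3:S(94) | bus: none
[21] P0: load  L1 | P0:S(94), P1:S(94), P2:S(94), P3:S(94) | bus: BusRd
[22] P0: store L1 := 40 | P0:M(40), P1:I, P2:I, P3:I | bus: BusUpgr
[23] P1: load  L1 | P0:S(40), P1:S(40), P2:I, P3:I | bus: BusRd,Flush

invalidations = 2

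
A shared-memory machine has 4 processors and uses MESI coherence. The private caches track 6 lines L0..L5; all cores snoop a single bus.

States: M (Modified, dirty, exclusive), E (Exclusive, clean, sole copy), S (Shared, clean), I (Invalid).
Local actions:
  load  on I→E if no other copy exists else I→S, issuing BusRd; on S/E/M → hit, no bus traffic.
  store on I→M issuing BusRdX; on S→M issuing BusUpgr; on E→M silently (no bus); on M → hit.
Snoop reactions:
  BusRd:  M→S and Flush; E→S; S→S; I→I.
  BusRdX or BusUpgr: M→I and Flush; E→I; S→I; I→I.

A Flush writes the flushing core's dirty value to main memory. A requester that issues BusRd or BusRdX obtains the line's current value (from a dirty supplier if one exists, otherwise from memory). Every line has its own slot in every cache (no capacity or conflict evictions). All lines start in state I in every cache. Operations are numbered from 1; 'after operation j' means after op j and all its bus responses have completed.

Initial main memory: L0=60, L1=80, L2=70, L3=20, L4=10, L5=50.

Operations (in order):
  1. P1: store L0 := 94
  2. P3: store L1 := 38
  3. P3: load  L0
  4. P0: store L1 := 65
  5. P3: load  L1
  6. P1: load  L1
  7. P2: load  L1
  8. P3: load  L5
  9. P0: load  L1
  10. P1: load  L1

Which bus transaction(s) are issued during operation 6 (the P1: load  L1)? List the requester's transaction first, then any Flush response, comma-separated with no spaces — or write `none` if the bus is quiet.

bus = BusRd

  op1 P1: store L0 := 94 → I/M/I/I on L0; bus BusRdX; mem=60
  op2 P3: store L1 := 38 → I/I/I/M on L1; bus BusRdX; mem=80
  op3 P3: load  L0 → I/S/I/S on L0; bus BusRd Flush; mem=94
  op4 P0: store L1 := 65 → M/I/I/I on L1; bus BusRdX Flush; mem=38
  op5 P3: load  L1 → S/I/I/S on L1; bus BusRd Flush; mem=65
  op6 P1: load  L1 → S/S/I/S on L1; bus BusRd; mem=65
  op7 P2: load  L1 → S/S/S/S on L1; bus BusRd; mem=65
  op8 P3: load  L5 → I/I/I/E on L5; bus BusRd; mem=50
  op9 P0: load  L1 → S/S/S/S on L1; bus (none); mem=65
  op10 P1: load  L1 → S/S/S/S on L1; bus (none); mem=65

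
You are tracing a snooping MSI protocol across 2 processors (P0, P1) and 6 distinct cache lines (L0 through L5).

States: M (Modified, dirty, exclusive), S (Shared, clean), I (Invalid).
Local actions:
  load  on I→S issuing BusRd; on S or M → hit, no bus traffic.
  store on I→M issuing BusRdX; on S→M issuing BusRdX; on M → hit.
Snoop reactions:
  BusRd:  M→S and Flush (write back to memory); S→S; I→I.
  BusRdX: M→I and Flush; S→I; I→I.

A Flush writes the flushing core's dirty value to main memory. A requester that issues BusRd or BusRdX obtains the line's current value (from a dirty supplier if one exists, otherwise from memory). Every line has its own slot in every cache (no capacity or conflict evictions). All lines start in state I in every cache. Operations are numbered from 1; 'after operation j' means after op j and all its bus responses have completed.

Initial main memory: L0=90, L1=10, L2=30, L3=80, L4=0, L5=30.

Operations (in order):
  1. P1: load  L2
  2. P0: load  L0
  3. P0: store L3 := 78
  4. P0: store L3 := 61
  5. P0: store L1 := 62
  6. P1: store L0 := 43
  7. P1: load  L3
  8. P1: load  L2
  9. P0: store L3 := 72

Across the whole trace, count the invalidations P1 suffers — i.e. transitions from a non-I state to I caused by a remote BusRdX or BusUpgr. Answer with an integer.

[1] P1: load  L2 | P0:I, P1:S(30) | bus: BusRd
[2] P0: load  L0 | P0:S(90), P1:I | bus: BusRd
[3] P0: store L3 := 78 | P0:M(78), P1:I | bus: BusRdX
[4] P0: store L3 := 61 | P0:M(61), P1:I | bus: none
[5] P0: store L1 := 62 | P0:M(62), P1:I | bus: BusRdX
[6] P1: store L0 := 43 | P0:I, P1:M(43) | bus: BusRdX
[7] P1: load  L3 | P0:S(61), P1:S(61) | bus: BusRd,Flush
[8] P1: load  L2 | P0:I, P1:S(30) | bus: none
[9] P0: store L3 := 72 | P0:M(72), P1:I | bus: BusRdX

invalidations = 1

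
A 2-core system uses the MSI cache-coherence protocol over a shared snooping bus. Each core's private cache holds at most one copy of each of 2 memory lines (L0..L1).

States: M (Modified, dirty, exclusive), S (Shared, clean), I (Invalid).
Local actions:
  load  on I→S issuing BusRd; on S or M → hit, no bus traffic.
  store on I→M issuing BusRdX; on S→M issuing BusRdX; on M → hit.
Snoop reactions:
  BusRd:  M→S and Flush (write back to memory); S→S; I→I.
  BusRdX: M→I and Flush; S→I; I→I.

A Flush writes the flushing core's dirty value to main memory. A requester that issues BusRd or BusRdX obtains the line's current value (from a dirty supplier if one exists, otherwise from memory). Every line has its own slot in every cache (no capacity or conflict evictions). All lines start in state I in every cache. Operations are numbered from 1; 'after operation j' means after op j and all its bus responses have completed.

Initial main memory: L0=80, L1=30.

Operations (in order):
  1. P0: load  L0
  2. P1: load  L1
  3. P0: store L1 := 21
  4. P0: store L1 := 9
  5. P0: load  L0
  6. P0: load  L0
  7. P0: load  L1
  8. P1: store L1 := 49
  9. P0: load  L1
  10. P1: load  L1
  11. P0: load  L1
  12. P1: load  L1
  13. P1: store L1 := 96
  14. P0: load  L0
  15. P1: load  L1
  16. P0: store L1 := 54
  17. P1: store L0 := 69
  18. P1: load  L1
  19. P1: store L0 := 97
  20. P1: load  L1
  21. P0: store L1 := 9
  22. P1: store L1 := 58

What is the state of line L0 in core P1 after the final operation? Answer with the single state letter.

state = M

1. P0: load  L0  bus=[BusRd]  L0: P0=S P1=I  mem[L0]=80
2. P1: load  L1  bus=[BusRd]  L1: P0=I P1=S  mem[L1]=30
3. P0: store L1 := 21  bus=[BusRdX]  L1: P0=M P1=I  mem[L1]=30
4. P0: store L1 := 9  bus=[-]  L1: P0=M P1=I  mem[L1]=30
5. P0: load  L0  bus=[-]  L0: P0=S P1=I  mem[L0]=80
6. P0: load  L0  bus=[-]  L0: P0=S P1=I  mem[L0]=80
7. P0: load  L1  bus=[-]  L1: P0=M P1=I  mem[L1]=30
8. P1: store L1 := 49  bus=[BusRdX,Flush]  L1: P0=I P1=M  mem[L1]=9
9. P0: load  L1  bus=[BusRd,Flush]  L1: P0=S P1=S  mem[L1]=49
10. P1: load  L1  bus=[-]  L1: P0=S P1=S  mem[L1]=49
11. P0: load  L1  bus=[-]  L1: P0=S P1=S  mem[L1]=49
12. P1: load  L1  bus=[-]  L1: P0=S P1=S  mem[L1]=49
13. P1: store L1 := 96  bus=[BusRdX]  L1: P0=I P1=M  mem[L1]=49
14. P0: load  L0  bus=[-]  L0: P0=S P1=I  mem[L0]=80
15. P1: load  L1  bus=[-]  L1: P0=I P1=M  mem[L1]=49
16. P0: store L1 := 54  bus=[BusRdX,Flush]  L1: P0=M P1=I  mem[L1]=96
17. P1: store L0 := 69  bus=[BusRdX]  L0: P0=I P1=M  mem[L0]=80
18. P1: load  L1  bus=[BusRd,Flush]  L1: P0=S P1=S  mem[L1]=54
19. P1: store L0 := 97  bus=[-]  L0: P0=I P1=M  mem[L0]=80
20. P1: load  L1  bus=[-]  L1: P0=S P1=S  mem[L1]=54
21. P0: store L1 := 9  bus=[BusRdX]  L1: P0=M P1=I  mem[L1]=54
22. P1: store L1 := 58  bus=[BusRdX,Flush]  L1: P0=I P1=M  mem[L1]=9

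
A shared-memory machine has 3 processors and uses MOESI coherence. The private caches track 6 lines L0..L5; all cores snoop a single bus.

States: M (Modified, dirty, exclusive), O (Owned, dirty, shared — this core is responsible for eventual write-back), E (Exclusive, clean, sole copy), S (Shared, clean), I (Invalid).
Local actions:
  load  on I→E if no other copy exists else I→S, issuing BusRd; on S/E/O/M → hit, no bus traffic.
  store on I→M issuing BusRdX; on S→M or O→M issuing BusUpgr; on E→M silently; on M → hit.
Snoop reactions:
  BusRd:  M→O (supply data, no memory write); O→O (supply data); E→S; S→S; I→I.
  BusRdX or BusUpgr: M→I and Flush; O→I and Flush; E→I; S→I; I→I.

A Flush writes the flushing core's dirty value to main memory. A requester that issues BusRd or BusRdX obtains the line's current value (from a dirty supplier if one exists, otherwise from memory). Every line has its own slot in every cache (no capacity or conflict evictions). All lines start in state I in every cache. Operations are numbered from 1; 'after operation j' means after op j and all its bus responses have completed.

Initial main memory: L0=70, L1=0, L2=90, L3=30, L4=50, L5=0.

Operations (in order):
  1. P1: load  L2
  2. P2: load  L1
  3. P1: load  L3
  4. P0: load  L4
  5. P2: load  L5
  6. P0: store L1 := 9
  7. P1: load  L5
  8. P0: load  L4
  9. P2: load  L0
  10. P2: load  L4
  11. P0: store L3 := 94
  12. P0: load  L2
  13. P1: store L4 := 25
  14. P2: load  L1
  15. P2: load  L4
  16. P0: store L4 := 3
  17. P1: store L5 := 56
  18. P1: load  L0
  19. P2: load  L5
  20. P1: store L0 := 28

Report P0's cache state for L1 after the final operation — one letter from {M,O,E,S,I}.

step 1: P1: load  L2  ⟶  IEI  (L2)  txn=BusRd  M[L2]=90
step 2: P2: load  L1  ⟶  IIE  (L1)  txn=BusRd  M[L1]=0
step 3: P1: load  L3  ⟶  IEI  (L3)  txn=BusRd  M[L3]=30
step 4: P0: load  L4  ⟶  EII  (L4)  txn=BusRd  M[L4]=50
step 5: P2: load  L5  ⟶  IIE  (L5)  txn=BusRd  M[L5]=0
step 6: P0: store L1 := 9  ⟶  MII  (L1)  txn=BusRdX  M[L1]=0
step 7: P1: load  L5  ⟶  ISS  (L5)  txn=BusRd  M[L5]=0
step 8: P0: load  L4  ⟶  EII  (L4)  txn=∅  M[L4]=50
step 9: P2: load  L0  ⟶  IIE  (L0)  txn=BusRd  M[L0]=70
step 10: P2: load  L4  ⟶  SIS  (L4)  txn=BusRd  M[L4]=50
step 11: P0: store L3 := 94  ⟶  MII  (L3)  txn=BusRdX  M[L3]=30
step 12: P0: load  L2  ⟶  SSI  (L2)  txn=BusRd  M[L2]=90
step 13: P1: store L4 := 25  ⟶  IMI  (L4)  txn=BusRdX  M[L4]=50
step 14: P2: load  L1  ⟶  OIS  (L1)  txn=BusRd  M[L1]=0
step 15: P2: load  L4  ⟶  IOS  (L4)  txn=BusRd  M[L4]=50
step 16: P0: store L4 := 3  ⟶  MII  (L4)  txn=BusRdX+Flush  M[L4]=25
step 17: P1: store L5 := 56  ⟶  IMI  (L5)  txn=BusUpgr  M[L5]=0
step 18: P1: load  L0  ⟶  ISS  (L0)  txn=BusRd  M[L0]=70
step 19: P2: load  L5  ⟶  IOS  (L5)  txn=BusRd  M[L5]=0
step 20: P1: store L0 := 28  ⟶  IMI  (L0)  txn=BusUpgr  M[L0]=70

state = O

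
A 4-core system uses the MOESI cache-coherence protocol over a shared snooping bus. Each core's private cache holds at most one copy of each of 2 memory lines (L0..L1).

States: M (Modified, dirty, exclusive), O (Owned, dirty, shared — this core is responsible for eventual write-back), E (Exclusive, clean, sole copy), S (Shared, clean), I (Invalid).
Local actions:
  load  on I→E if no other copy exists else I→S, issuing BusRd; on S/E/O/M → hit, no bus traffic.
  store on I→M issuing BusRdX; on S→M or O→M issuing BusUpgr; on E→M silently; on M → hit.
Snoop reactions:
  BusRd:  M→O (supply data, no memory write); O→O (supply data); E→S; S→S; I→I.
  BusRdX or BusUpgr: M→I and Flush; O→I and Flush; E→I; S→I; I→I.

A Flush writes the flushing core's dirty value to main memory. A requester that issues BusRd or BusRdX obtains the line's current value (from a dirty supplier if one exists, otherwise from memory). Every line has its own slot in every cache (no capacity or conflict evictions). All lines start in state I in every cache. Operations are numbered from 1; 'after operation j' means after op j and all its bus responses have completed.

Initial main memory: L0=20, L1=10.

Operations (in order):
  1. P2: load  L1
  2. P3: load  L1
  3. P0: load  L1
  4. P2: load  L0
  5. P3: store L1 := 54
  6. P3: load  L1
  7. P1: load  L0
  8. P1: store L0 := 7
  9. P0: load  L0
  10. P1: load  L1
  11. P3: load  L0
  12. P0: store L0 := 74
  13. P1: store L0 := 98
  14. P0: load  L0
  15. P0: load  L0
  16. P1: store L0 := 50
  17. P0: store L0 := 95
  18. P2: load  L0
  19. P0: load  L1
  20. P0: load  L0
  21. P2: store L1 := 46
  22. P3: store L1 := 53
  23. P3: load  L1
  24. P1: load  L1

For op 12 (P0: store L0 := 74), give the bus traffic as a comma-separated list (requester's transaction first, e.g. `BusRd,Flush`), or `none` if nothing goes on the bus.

bus = BusUpgr,Flush

step 1: P2: load  L1  ⟶  IIEI  (L1)  txn=BusRd  M[L1]=10
step 2: P3: load  L1  ⟶  IISS  (L1)  txn=BusRd  M[L1]=10
step 3: P0: load  L1  ⟶  SISS  (L1)  txn=BusRd  M[L1]=10
step 4: P2: load  L0  ⟶  IIEI  (L0)  txn=BusRd  M[L0]=20
step 5: P3: store L1 := 54  ⟶  IIIM  (L1)  txn=BusUpgr  M[L1]=10
step 6: P3: load  L1  ⟶  IIIM  (L1)  txn=∅  M[L1]=10
step 7: P1: load  L0  ⟶  ISSI  (L0)  txn=BusRd  M[L0]=20
step 8: P1: store L0 := 7  ⟶  IMII  (L0)  txn=BusUpgr  M[L0]=20
step 9: P0: load  L0  ⟶  SOII  (L0)  txn=BusRd  M[L0]=20
step 10: P1: load  L1  ⟶  ISIO  (L1)  txn=BusRd  M[L1]=10
step 11: P3: load  L0  ⟶  SOIS  (L0)  txn=BusRd  M[L0]=20
step 12: P0: store L0 := 74  ⟶  MIII  (L0)  txn=BusUpgr+Flush  M[L0]=7
step 13: P1: store L0 := 98  ⟶  IMII  (L0)  txn=BusRdX+Flush  M[L0]=74
step 14: P0: load  L0  ⟶  SOII  (L0)  txn=BusRd  M[L0]=74
step 15: P0: load  L0  ⟶  SOII  (L0)  txn=∅  M[L0]=74
step 16: P1: store L0 := 50  ⟶  IMII  (L0)  txn=BusUpgr  M[L0]=74
step 17: P0: store L0 := 95  ⟶  MIII  (L0)  txn=BusRdX+Flush  M[L0]=50
step 18: P2: load  L0  ⟶  OISI  (L0)  txn=BusRd  M[L0]=50
step 19: P0: load  L1  ⟶  SSIO  (L1)  txn=BusRd  M[L1]=10
step 20: P0: load  L0  ⟶  OISI  (L0)  txn=∅  M[L0]=50
step 21: P2: store L1 := 46  ⟶  IIMI  (L1)  txn=BusRdX+Flush  M[L1]=54
step 22: P3: store L1 := 53  ⟶  IIIM  (L1)  txn=BusRdX+Flush  M[L1]=46
step 23: P3: load  L1  ⟶  IIIM  (L1)  txn=∅  M[L1]=46
step 24: P1: load  L1  ⟶  ISIO  (L1)  txn=BusRd  M[L1]=46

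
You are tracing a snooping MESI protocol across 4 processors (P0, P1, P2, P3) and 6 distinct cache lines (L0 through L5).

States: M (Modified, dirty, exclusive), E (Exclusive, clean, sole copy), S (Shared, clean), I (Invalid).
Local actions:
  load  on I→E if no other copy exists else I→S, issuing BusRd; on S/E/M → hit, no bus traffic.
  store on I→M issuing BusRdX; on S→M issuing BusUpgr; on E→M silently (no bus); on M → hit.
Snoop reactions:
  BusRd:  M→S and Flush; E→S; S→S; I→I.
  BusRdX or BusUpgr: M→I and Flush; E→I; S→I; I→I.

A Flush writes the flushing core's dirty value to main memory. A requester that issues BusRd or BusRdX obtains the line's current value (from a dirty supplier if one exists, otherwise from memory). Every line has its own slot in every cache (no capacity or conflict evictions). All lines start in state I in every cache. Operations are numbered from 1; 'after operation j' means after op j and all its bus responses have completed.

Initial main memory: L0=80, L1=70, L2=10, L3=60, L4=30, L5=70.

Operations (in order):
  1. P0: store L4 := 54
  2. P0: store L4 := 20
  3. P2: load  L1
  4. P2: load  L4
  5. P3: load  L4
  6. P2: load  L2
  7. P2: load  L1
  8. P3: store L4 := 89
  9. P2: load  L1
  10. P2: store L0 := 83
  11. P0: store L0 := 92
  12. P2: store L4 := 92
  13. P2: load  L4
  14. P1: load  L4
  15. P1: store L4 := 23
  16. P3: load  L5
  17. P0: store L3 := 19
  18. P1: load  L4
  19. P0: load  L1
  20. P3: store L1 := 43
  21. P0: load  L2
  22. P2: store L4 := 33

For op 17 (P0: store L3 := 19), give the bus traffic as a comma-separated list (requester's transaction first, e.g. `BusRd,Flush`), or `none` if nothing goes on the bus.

  op1 P0: store L4 := 54 → M/I/I/I on L4; bus BusRdX; mem=30
  op2 P0: store L4 := 20 → M/I/I/I on L4; bus (none); mem=30
  op3 P2: load  L1 → I/I/E/I on L1; bus BusRd; mem=70
  op4 P2: load  L4 → S/I/S/I on L4; bus BusRd Flush; mem=20
  op5 P3: load  L4 → S/I/S/S on L4; bus BusRd; mem=20
  op6 P2: load  L2 → I/I/E/I on L2; bus BusRd; mem=10
  op7 P2: load  L1 → I/I/E/I on L1; bus (none); mem=70
  op8 P3: store L4 := 89 → I/I/I/M on L4; bus BusUpgr; mem=20
  op9 P2: load  L1 → I/I/E/I on L1; bus (none); mem=70
  op10 P2: store L0 := 83 → I/I/M/I on L0; bus BusRdX; mem=80
  op11 P0: store L0 := 92 → M/I/I/I on L0; bus BusRdX Flush; mem=83
  op12 P2: store L4 := 92 → I/I/M/I on L4; bus BusRdX Flush; mem=89
  op13 P2: load  L4 → I/I/M/I on L4; bus (none); mem=89
  op14 P1: load  L4 → I/S/S/I on L4; bus BusRd Flush; mem=92
  op15 P1: store L4 := 23 → I/M/I/I on L4; bus BusUpgr; mem=92
  op16 P3: load  L5 → I/I/I/E on L5; bus BusRd; mem=70
  op17 P0: store L3 := 19 → M/I/I/I on L3; bus BusRdX; mem=60
  op18 P1: load  L4 → I/M/I/I on L4; bus (none); mem=92
  op19 P0: load  L1 → S/I/S/I on L1; bus BusRd; mem=70
  op20 P3: store L1 := 43 → I/I/I/M on L1; bus BusRdX; mem=70
  op21 P0: load  L2 → S/I/S/I on L2; bus BusRd; mem=10
  op22 P2: store L4 := 33 → I/I/M/I on L4; bus BusRdX Flush; mem=23

bus = BusRdX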